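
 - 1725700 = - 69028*25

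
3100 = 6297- 3197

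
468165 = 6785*69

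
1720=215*8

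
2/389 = 2/389 = 0.01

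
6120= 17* 360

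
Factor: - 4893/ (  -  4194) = 2^( -1 )*3^( - 1 )*7^1= 7/6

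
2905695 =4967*585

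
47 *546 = 25662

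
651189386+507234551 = 1158423937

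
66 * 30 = 1980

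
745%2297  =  745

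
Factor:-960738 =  - 2^1*3^1 * 17^1 *9419^1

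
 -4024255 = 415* ( - 9697 ) 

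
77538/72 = 12923/12 = 1076.92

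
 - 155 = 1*( - 155 ) 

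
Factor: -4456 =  - 2^3*557^1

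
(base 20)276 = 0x3b2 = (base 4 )32302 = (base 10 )946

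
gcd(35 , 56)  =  7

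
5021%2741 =2280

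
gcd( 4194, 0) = 4194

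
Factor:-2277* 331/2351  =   - 753687/2351 = - 3^2*11^1*23^1*331^1 * 2351^( - 1)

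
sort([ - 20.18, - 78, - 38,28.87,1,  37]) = [ - 78, - 38, - 20.18, 1 , 28.87,37]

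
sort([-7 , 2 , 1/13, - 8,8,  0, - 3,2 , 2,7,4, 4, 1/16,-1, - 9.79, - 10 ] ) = [ - 10, - 9.79, - 8, - 7,  -  3,-1,0,  1/16,1/13, 2 , 2,2, 4,  4,7, 8]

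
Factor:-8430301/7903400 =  - 2^ ( - 3 )*5^( - 2)*11^1*43^(-1)*521^1*919^( - 1) * 1471^1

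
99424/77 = 1291 + 17/77 = 1291.22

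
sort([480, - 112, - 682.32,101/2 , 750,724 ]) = [ - 682.32 , - 112,101/2,480,724 , 750 ]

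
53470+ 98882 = 152352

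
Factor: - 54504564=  - 2^2 * 3^1*43^1*53^1*1993^1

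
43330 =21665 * 2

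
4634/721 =6 + 44/103 = 6.43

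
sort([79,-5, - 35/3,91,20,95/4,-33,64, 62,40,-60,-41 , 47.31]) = [ - 60  ,-41, - 33, - 35/3,-5,20 , 95/4,40 , 47.31, 62  ,  64,  79,91 ] 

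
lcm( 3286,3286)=3286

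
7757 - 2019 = 5738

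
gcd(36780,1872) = 12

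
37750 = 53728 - 15978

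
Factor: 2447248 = 2^4*152953^1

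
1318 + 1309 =2627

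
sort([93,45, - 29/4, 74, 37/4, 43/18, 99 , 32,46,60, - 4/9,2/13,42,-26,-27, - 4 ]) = [ - 27, - 26 , - 29/4, - 4, - 4/9,2/13, 43/18,37/4,  32 , 42 , 45, 46,60, 74,  93,99] 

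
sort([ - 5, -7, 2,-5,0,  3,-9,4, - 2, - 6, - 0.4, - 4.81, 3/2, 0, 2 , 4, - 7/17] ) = [  -  9 , - 7, - 6 , - 5, - 5, - 4.81, - 2, - 7/17, - 0.4,0  ,  0,  3/2, 2, 2,3, 4,4 ] 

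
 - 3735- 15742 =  - 19477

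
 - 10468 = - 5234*2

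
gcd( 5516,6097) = 7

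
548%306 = 242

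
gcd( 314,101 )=1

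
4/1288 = 1/322 = 0.00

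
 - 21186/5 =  - 4238 + 4/5 = - 4237.20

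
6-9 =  - 3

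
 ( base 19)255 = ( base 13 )4B3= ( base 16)336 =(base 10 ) 822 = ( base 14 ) 42a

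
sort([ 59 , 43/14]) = [ 43/14, 59]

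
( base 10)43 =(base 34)19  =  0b101011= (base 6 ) 111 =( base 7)61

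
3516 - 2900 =616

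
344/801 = 344/801 = 0.43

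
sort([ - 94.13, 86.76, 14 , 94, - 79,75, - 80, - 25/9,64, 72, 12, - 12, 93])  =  [-94.13,  -  80, - 79, - 12, - 25/9, 12,14,  64, 72, 75,86.76, 93  ,  94]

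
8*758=6064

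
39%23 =16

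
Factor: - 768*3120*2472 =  - 5923307520  =  - 2^15*3^3*5^1 * 13^1*103^1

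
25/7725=1/309 = 0.00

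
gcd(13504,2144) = 32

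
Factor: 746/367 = 2^1*367^( - 1 )*373^1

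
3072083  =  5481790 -2409707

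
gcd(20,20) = 20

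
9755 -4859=4896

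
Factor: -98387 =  - 98387^1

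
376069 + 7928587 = 8304656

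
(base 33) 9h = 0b100111010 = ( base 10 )314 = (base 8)472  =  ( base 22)e6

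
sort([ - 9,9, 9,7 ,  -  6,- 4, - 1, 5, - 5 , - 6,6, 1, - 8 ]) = [-9,-8 , - 6, - 6, - 5, - 4, - 1, 1,5,6, 7,9,  9]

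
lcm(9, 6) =18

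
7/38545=7/38545 = 0.00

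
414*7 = 2898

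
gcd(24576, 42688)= 64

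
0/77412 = 0  =  0.00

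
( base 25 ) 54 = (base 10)129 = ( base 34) 3r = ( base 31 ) 45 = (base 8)201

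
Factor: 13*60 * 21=16380  =  2^2*3^2*5^1*7^1*13^1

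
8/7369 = 8/7369 = 0.00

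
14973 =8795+6178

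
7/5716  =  7/5716 = 0.00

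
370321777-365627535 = 4694242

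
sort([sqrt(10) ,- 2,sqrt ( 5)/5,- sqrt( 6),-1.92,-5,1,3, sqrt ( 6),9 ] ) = [ -5, - sqrt( 6), - 2, - 1.92, sqrt( 5) /5,1,sqrt(6), 3, sqrt (10 ), 9]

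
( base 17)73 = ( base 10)122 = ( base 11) 101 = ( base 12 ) a2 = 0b1111010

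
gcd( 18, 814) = 2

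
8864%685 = 644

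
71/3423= 71/3423 = 0.02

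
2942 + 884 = 3826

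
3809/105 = 3809/105=36.28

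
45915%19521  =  6873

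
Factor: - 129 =-3^1*43^1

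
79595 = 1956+77639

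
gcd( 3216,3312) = 48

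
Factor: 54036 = 2^2*3^2*19^1*79^1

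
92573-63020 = 29553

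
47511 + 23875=71386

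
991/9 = 110 + 1/9 = 110.11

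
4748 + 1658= 6406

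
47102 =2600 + 44502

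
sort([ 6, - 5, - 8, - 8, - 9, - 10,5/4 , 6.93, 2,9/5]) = [-10 , - 9, - 8 , - 8, - 5 , 5/4, 9/5 , 2,6 , 6.93]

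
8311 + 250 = 8561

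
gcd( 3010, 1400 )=70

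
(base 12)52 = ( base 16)3E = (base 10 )62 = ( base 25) 2c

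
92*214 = 19688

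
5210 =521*10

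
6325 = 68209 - 61884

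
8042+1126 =9168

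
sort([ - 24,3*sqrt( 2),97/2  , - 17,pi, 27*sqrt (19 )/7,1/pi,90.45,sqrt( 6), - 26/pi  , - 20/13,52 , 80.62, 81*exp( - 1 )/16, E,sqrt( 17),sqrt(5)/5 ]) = [ - 24, - 17, - 26/pi, - 20/13, 1/pi,sqrt( 5) /5, 81 * exp( - 1 )/16, sqrt( 6),E , pi,sqrt(17),3*sqrt(2),27*sqrt(19)/7,  97/2, 52,80.62,90.45]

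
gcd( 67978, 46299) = 1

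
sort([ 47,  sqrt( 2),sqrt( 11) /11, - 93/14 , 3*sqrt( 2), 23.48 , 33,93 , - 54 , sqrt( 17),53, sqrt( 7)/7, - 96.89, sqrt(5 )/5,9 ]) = [ - 96.89, - 54,-93/14, sqrt (11)/11,sqrt(7)/7 , sqrt (5)/5,  sqrt( 2 ),sqrt( 17), 3 *sqrt( 2 ), 9, 23.48, 33,47, 53,93 ]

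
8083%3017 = 2049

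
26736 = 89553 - 62817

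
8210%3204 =1802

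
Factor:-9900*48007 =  - 2^2*3^2*5^2*11^1*61^1*787^1 = -475269300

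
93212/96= 970 + 23/24 = 970.96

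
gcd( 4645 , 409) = 1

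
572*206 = 117832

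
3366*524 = 1763784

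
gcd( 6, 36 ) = 6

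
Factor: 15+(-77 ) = -2^1*31^1 = - 62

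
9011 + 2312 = 11323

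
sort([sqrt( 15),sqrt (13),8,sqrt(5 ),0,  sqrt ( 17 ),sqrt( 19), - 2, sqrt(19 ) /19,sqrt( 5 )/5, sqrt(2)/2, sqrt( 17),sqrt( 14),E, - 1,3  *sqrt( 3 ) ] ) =[ - 2, - 1,  0,sqrt(19 ) /19, sqrt ( 5)/5, sqrt( 2 )/2,  sqrt (5),E, sqrt( 13),sqrt ( 14), sqrt(15), sqrt( 17),sqrt(17 ),  sqrt( 19 ),3*sqrt( 3), 8 ]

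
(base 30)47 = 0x7F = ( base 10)127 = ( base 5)1002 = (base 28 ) 4F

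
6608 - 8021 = -1413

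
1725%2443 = 1725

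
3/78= 1/26 = 0.04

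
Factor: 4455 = 3^4*5^1*11^1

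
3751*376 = 1410376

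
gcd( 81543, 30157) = 1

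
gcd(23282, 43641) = 1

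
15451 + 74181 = 89632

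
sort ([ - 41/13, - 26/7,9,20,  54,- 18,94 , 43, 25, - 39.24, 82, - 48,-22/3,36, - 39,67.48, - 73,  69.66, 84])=[-73,- 48, -39.24,-39, - 18, -22/3,- 26/7 , - 41/13, 9,20,  25,36,43,54,  67.48,69.66, 82, 84,94]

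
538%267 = 4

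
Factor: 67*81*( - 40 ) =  - 2^3*3^4*5^1*67^1=- 217080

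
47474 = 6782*7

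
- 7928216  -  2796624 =  -  10724840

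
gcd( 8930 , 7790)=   190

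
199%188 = 11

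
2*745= 1490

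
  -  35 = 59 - 94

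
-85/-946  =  85/946=0.09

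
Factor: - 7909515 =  - 3^3*5^1*41^1*1429^1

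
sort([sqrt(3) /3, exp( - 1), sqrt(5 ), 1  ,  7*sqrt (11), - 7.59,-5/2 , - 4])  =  [ - 7.59,-4, -5/2, exp(-1), sqrt(3 )/3, 1, sqrt( 5),  7 * sqrt( 11)]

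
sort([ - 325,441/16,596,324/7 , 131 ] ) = [ - 325,  441/16, 324/7, 131, 596] 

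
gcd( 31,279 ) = 31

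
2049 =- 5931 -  - 7980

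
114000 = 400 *285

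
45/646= 45/646 = 0.07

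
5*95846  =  479230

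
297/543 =99/181 = 0.55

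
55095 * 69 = 3801555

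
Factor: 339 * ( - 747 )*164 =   -  2^2*3^3*41^1*83^1*113^1 = -41530212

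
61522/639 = 96 + 178/639= 96.28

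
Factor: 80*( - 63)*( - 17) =85680 = 2^4*3^2 * 5^1*7^1*17^1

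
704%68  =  24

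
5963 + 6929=12892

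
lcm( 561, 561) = 561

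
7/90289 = 7/90289 =0.00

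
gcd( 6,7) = 1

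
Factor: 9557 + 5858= 15415 = 5^1*3083^1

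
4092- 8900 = - 4808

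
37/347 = 37/347 = 0.11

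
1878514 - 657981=1220533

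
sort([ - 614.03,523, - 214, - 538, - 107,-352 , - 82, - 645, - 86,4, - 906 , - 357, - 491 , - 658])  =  [ - 906,- 658, - 645, - 614.03, - 538,-491, - 357 , - 352, - 214,-107, - 86 , - 82,4,523 ]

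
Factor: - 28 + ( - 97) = - 5^3 = - 125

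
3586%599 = 591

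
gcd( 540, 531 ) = 9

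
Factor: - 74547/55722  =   - 99/74 = - 2^(-1)*3^2 * 11^1*37^( - 1) 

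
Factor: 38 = 2^1 * 19^1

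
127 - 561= - 434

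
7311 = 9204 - 1893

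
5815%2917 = 2898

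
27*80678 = 2178306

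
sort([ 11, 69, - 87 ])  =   [  -  87, 11, 69]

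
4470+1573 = 6043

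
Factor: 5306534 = 2^1*67^1 *199^2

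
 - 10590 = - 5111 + -5479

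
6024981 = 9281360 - 3256379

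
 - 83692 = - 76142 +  - 7550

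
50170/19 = 50170/19 =2640.53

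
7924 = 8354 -430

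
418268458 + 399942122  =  818210580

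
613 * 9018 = 5528034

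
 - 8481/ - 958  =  8 + 817/958 = 8.85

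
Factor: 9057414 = 2^1*3^1*19^1*79451^1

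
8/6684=2/1671 = 0.00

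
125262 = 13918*9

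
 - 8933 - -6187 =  - 2746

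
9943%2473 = 51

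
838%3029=838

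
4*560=2240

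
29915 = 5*5983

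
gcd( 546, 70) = 14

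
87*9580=833460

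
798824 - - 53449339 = 54248163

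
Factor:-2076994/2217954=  -3^ (-1)*369659^( - 1)*1038497^1 = -  1038497/1108977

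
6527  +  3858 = 10385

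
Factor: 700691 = 157^1 * 4463^1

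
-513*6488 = - 3328344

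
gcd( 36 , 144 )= 36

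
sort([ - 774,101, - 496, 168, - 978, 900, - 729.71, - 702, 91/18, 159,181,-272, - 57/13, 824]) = [-978, - 774, - 729.71, - 702 , - 496, - 272, - 57/13,91/18, 101, 159,168,  181,824, 900]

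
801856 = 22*36448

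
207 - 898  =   - 691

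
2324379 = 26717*87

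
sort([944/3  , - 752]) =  [ - 752, 944/3]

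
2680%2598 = 82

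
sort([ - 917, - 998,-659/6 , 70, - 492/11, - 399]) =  [ - 998, - 917, - 399, - 659/6, - 492/11 , 70 ] 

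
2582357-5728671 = -3146314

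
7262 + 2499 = 9761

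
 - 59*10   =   - 590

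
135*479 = 64665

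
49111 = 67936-18825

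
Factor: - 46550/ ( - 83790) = 5/9 = 3^( - 2)*5^1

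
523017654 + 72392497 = 595410151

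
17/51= 1/3 = 0.33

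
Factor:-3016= - 2^3*13^1* 29^1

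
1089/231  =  33/7 = 4.71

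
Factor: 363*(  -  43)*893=-3^1*11^2*19^1 *43^1*47^1 =- 13938837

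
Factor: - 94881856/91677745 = -2^6*5^(-1 )*499^1*2971^1*18335549^( - 1 ) 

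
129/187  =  129/187 = 0.69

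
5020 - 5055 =-35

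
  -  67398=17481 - 84879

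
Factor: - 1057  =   - 7^1*151^1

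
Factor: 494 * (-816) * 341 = -137458464 = - 2^5*3^1 * 11^1*13^1 * 17^1*19^1*31^1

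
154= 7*22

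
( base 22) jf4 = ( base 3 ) 111001222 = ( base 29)b9i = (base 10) 9530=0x253A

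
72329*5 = 361645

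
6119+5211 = 11330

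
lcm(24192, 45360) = 362880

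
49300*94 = 4634200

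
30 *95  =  2850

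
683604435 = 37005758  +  646598677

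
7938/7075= 7938/7075 = 1.12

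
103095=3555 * 29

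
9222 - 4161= 5061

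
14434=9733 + 4701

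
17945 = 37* 485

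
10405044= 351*29644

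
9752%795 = 212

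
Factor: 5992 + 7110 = 2^1*6551^1 = 13102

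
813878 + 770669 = 1584547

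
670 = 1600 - 930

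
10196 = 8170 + 2026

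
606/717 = 202/239 =0.85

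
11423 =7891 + 3532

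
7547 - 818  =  6729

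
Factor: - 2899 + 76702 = 73803= 3^1*73^1*337^1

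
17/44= 17/44 = 0.39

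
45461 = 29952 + 15509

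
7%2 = 1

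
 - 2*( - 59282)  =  118564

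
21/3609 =7/1203=0.01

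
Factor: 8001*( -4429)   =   - 3^2 * 7^1*43^1*103^1  *127^1 =-35436429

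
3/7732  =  3/7732 = 0.00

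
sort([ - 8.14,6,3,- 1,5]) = [ - 8.14, - 1,  3, 5,6] 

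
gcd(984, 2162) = 2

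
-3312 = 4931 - 8243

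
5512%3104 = 2408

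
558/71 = 7+61/71 = 7.86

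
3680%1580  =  520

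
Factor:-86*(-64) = 5504 = 2^7*43^1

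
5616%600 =216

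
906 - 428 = 478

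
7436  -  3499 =3937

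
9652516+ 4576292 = 14228808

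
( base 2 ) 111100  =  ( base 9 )66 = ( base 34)1q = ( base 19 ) 33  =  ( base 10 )60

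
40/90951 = 40/90951 = 0.00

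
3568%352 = 48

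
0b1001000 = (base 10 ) 72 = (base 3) 2200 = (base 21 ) 39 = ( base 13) 57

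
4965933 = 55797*89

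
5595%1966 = 1663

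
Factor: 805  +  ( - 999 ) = -194 = - 2^1 * 97^1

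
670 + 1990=2660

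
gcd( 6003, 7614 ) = 9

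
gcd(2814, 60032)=938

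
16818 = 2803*6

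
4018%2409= 1609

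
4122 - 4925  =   - 803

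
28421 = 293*97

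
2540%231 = 230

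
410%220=190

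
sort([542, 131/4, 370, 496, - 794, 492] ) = [ - 794, 131/4,  370, 492, 496, 542 ]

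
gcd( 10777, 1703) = 13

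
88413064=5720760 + 82692304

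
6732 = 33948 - 27216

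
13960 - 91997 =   -  78037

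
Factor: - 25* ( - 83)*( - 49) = -5^2*7^2 *83^1 = - 101675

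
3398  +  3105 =6503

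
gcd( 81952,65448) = 8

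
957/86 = 11 + 11/86=11.13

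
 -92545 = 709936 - 802481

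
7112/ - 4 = - 1778 + 0/1 = -  1778.00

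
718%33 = 25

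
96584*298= 28782032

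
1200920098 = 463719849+737200249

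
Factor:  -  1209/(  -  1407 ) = 403/469 = 7^(-1 )*13^1*31^1*67^( - 1)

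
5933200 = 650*9128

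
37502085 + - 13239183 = 24262902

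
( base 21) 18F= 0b1001110000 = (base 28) m8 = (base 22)168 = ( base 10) 624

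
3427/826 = 4 + 123/826 = 4.15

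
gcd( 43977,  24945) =3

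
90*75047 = 6754230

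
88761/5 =88761/5 = 17752.20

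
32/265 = 32/265 = 0.12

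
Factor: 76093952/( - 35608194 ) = -2^8*3^(-3)*11^1*59^1*223^(-1)*229^1 * 2957^ (  -  1 ) = - 38046976/17804097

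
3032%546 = 302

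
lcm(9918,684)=19836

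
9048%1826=1744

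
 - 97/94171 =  - 1+94074/94171 = - 0.00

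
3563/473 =3563/473 = 7.53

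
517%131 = 124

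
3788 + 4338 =8126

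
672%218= 18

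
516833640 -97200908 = 419632732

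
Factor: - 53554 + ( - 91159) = - 47^1*3079^1 = - 144713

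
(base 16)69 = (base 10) 105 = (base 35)30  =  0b1101001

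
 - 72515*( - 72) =5221080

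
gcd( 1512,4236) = 12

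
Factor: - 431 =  - 431^1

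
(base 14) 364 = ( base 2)1010100100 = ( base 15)301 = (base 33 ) KG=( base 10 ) 676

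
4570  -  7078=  - 2508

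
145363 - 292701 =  - 147338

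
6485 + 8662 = 15147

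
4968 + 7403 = 12371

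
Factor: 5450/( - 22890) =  - 3^( - 1 ) * 5^1*7^(-1) = -5/21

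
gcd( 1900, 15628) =4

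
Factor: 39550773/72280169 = 3^1*13^( - 1 ) * 41^1*53^1 * 523^(- 1) * 6067^1*10631^(-1)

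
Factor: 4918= 2^1*2459^1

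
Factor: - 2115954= - 2^1*3^2*19^1 * 23^1*269^1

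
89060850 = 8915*9990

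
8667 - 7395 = 1272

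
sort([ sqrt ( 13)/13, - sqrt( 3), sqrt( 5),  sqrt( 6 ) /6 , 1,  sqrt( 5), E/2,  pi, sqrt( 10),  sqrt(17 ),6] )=[ - sqrt(3),sqrt( 13 ) /13, sqrt( 6)/6,  1,E/2,sqrt ( 5),sqrt( 5 ), pi, sqrt (10 ),  sqrt( 17), 6 ] 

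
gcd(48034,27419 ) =7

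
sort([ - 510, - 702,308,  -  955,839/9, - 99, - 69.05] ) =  [ - 955,  -  702,  -  510, - 99, - 69.05,  839/9,308]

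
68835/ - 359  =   - 68835/359 = -191.74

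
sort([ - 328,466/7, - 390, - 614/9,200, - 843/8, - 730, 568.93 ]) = [- 730, - 390, - 328 , - 843/8, - 614/9,466/7,200,568.93]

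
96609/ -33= -2928 + 5/11 = - 2927.55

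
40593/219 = 13531/73 = 185.36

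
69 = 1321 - 1252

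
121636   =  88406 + 33230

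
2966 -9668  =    -  6702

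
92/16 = 23/4 = 5.75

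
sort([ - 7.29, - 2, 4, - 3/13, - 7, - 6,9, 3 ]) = [-7.29, - 7,-6, - 2 , - 3/13,3, 4,9 ] 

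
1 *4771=4771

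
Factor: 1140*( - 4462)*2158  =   - 2^4*3^1  *  5^1*13^1*  19^1 * 23^1*83^1 * 97^1 = - 10977055440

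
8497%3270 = 1957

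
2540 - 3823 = - 1283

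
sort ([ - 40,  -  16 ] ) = [ - 40,  -  16] 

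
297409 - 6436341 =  - 6138932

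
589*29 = 17081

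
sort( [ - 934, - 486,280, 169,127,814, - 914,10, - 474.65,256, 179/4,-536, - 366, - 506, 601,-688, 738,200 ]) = [ - 934, - 914, - 688, - 536, - 506,  -  486, - 474.65, - 366,10,179/4,127,169,200,  256, 280,601,738,  814] 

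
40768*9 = 366912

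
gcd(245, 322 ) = 7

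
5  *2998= 14990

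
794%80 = 74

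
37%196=37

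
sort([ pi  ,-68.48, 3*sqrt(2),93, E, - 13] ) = [ - 68.48, - 13,E,  pi, 3*sqrt(2 ),93]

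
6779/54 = 6779/54=   125.54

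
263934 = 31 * 8514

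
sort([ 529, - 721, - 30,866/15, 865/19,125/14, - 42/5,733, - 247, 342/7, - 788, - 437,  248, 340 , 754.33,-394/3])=[ - 788, - 721, - 437, - 247, - 394/3, - 30, - 42/5  ,  125/14, 865/19, 342/7,866/15 , 248,340, 529, 733,754.33]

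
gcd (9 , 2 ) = 1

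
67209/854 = 67209/854 = 78.70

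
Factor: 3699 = 3^3*137^1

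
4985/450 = 11 + 7/90 = 11.08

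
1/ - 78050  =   - 1/78050 =- 0.00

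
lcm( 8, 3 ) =24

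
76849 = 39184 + 37665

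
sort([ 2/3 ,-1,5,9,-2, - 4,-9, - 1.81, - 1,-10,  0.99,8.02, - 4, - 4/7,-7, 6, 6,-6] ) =[ - 10,-9, - 7, - 6,- 4, - 4,-2,-1.81,-1,-1,-4/7,2/3, 0.99, 5, 6,6, 8.02,9] 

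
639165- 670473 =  - 31308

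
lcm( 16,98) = 784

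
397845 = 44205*9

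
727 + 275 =1002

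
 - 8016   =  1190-9206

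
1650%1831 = 1650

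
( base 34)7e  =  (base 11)20a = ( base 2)11111100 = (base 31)84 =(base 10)252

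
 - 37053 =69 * ( - 537) 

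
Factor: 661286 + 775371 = 829^1*1733^1 = 1436657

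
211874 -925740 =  - 713866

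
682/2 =341= 341.00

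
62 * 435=26970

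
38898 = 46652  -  7754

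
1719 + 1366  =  3085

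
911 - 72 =839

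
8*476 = 3808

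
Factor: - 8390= - 2^1*5^1*839^1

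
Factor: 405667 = 405667^1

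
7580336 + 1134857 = 8715193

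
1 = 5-4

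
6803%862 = 769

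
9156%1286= 154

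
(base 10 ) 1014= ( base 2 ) 1111110110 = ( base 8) 1766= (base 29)15S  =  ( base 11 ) 842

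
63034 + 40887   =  103921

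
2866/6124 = 1433/3062 = 0.47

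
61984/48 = 1291 + 1/3= 1291.33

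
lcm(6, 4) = 12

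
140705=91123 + 49582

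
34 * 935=31790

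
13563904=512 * 26492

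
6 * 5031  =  30186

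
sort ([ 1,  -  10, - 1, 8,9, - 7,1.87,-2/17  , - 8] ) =[ - 10, - 8, - 7, - 1, - 2/17,  1, 1.87 , 8, 9 ] 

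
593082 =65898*9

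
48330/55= 878 + 8/11= 878.73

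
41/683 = 41/683 = 0.06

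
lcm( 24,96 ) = 96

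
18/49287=6/16429 =0.00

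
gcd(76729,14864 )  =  1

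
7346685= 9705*757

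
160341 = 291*551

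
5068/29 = 5068/29= 174.76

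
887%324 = 239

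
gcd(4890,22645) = 5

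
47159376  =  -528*(-89317)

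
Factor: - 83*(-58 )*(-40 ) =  - 2^4*5^1*29^1*83^1 =- 192560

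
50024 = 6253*8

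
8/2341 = 8/2341 = 0.00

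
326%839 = 326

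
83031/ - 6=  - 13839 + 1/2= - 13838.50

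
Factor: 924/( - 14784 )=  - 1/16 = - 2^( -4) 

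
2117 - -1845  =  3962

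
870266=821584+48682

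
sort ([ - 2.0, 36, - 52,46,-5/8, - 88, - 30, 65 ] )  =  [ - 88,-52, - 30, -2.0, - 5/8, 36, 46, 65 ] 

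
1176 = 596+580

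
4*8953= 35812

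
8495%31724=8495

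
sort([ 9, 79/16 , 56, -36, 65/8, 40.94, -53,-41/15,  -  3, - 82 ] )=[- 82,-53 ,-36,-3, - 41/15,79/16,65/8,9, 40.94, 56]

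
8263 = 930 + 7333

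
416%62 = 44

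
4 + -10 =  - 6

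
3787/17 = 222 + 13/17 = 222.76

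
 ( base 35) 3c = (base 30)3r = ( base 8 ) 165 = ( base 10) 117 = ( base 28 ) 45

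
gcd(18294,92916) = 6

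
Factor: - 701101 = -83^1*8447^1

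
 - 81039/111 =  - 731+34/37  =  -730.08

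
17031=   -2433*( - 7 ) 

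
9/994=9/994 =0.01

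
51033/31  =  1646 + 7/31 = 1646.23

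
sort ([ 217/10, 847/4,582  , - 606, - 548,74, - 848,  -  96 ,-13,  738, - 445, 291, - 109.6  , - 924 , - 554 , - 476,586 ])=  [ - 924, - 848, - 606,  -  554 , - 548 , - 476 , - 445,- 109.6, - 96, - 13,  217/10,  74,  847/4, 291, 582,586,738]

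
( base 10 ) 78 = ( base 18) 46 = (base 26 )30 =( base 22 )3C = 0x4E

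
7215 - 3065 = 4150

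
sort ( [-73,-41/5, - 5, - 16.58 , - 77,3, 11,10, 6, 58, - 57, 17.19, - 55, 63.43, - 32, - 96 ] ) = [-96,-77,-73,-57, -55, - 32, - 16.58, - 41/5,-5, 3,6,10, 11, 17.19,  58, 63.43]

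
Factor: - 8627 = - 8627^1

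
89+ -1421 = -1332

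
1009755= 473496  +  536259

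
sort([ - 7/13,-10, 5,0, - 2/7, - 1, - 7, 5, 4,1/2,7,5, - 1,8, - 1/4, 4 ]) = [ - 10, - 7, - 1, - 1, - 7/13, -2/7,- 1/4,0,  1/2, 4, 4,5, 5, 5,7, 8]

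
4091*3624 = 14825784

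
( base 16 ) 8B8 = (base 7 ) 6336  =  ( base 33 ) 21L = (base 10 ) 2232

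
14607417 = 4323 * 3379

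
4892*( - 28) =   -  136976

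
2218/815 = 2218/815   =  2.72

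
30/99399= 10/33133=0.00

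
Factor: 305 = 5^1 * 61^1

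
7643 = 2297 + 5346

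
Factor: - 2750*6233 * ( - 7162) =122762051500 = 2^2*5^3*11^1*23^1*271^1*3581^1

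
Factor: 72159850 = 2^1*5^2*7^2*29453^1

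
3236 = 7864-4628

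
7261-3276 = 3985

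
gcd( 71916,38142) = 78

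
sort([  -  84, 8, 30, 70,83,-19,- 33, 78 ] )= [ - 84,  -  33, - 19,8 , 30,70, 78,  83 ]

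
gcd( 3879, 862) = 431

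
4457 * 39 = 173823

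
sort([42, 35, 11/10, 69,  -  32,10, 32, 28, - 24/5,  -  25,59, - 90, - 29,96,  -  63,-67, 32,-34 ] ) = [-90,  -  67, - 63, - 34, - 32, -29,-25, - 24/5,11/10,10,28, 32,32, 35, 42,  59, 69, 96]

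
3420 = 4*855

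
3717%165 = 87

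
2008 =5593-3585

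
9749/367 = 9749/367 = 26.56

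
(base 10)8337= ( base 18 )17D3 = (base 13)3a44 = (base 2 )10000010010001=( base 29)9QE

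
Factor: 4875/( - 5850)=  - 5/6 = - 2^(  -  1) * 3^( - 1)*5^1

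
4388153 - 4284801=103352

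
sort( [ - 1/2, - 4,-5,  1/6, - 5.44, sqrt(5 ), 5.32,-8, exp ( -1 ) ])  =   [ - 8,- 5.44,-5,-4,-1/2, 1/6, exp( - 1),sqrt(5 ), 5.32]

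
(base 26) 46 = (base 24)4e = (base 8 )156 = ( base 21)55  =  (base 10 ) 110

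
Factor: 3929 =3929^1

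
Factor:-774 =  - 2^1*3^2*43^1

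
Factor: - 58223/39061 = - 79/53 = - 53^( -1)*79^1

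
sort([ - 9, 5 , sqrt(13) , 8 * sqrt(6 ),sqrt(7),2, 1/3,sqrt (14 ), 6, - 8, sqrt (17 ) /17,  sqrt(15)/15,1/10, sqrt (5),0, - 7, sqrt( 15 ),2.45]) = [-9, - 8,  -  7, 0, 1/10, sqrt(17) /17, sqrt(15 )/15, 1/3, 2,  sqrt( 5 ) , 2.45, sqrt( 7), sqrt(13 ), sqrt( 14 ),sqrt(15),5,6, 8 * sqrt(6 )] 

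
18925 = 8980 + 9945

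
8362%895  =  307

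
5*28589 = 142945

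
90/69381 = 10/7709= 0.00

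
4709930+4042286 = 8752216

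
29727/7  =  29727/7 = 4246.71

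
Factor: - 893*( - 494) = 2^1*13^1*19^2 * 47^1 = 441142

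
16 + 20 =36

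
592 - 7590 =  - 6998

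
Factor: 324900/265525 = 2^2*3^2*13^(  -  1 )*19^1*43^( - 1) = 684/559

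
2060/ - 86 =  - 24+2/43 = - 23.95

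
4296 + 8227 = 12523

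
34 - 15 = 19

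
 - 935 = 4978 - 5913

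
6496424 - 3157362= 3339062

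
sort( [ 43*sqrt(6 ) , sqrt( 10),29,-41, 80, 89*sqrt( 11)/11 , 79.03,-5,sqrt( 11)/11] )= [ - 41,-5,  sqrt(  11)/11 , sqrt(10), 89 * sqrt(11) /11,29,79.03,  80,43*sqrt (6)]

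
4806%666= 144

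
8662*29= 251198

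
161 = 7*23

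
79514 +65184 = 144698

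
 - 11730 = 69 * ( - 170 )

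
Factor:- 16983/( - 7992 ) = 17/8 = 2^ (-3 )*17^1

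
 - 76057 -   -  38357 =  -37700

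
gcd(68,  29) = 1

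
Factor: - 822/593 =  - 2^1*3^1*137^1*593^( - 1)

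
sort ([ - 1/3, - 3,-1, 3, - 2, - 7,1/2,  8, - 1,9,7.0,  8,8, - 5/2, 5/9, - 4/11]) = [ -7, - 3, - 5/2, - 2, - 1, - 1, - 4/11, - 1/3, 1/2,5/9,3, 7.0,8 , 8,8,9 ]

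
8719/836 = 10 + 359/836 = 10.43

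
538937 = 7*76991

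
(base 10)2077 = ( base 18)677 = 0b100000011101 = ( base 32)20T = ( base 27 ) 2MP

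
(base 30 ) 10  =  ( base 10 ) 30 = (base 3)1010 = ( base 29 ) 11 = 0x1e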